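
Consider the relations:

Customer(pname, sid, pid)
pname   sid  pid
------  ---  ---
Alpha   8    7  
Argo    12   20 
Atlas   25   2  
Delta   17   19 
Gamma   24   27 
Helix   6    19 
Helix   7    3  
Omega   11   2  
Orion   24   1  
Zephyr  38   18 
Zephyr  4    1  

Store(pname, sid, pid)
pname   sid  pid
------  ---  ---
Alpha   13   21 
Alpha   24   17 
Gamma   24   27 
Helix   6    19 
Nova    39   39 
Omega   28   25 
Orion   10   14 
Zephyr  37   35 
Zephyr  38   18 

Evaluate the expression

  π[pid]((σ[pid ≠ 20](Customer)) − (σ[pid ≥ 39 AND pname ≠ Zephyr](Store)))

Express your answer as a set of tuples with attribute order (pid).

Selection pid ≠ 20: {(Alpha, 8, 7), (Atlas, 25, 2), (Delta, 17, 19), (Gamma, 24, 27), (Helix, 6, 19), (Helix, 7, 3), (Omega, 11, 2), (Orion, 24, 1), (Zephyr, 38, 18), (Zephyr, 4, 1)}
Selection pid ≥ 39 AND pname ≠ Zephyr: {(Nova, 39, 39)}
Set difference of the two operands is {(Alpha, 8, 7), (Atlas, 25, 2), (Delta, 17, 19), (Gamma, 24, 27), (Helix, 6, 19), (Helix, 7, 3), (Omega, 11, 2), (Orion, 24, 1), (Zephyr, 38, 18), (Zephyr, 4, 1)}.
π_{pid} gives {1, 18, 19, 2, 27, 3, 7} (3 duplicate(s) eliminated).

{1, 18, 19, 2, 27, 3, 7}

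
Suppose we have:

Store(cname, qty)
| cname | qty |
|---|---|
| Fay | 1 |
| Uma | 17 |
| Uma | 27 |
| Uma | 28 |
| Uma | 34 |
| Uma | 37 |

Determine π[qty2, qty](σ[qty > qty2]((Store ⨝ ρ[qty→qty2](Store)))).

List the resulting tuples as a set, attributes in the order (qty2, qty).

ρ[qty→qty2]: schema becomes (cname, qty2); tuples unchanged.
Joining Store and ρ[qty→qty2](Store) on cname yields {(Fay, 1, 1), (Uma, 17, 17), (Uma, 17, 27), (Uma, 17, 28), (Uma, 17, 34), (Uma, 17, 37), (Uma, 27, 17), (Uma, 27, 27), (Uma, 27, 28), (Uma, 27, 34), (Uma, 27, 37), (Uma, 28, 17), (Uma, 28, 27), (Uma, 28, 28), (Uma, 28, 34), (Uma, 28, 37), (Uma, 34, 17), (Uma, 34, 27), (Uma, 34, 28), (Uma, 34, 34), (Uma, 34, 37), (Uma, 37, 17), (Uma, 37, 27), (Uma, 37, 28), (Uma, 37, 34), (Uma, 37, 37)}.
Apply σ_{qty > qty2}; surviving tuples: {(Uma, 27, 17), (Uma, 28, 17), (Uma, 28, 27), (Uma, 34, 17), (Uma, 34, 27), (Uma, 34, 28), (Uma, 37, 17), (Uma, 37, 27), (Uma, 37, 28), (Uma, 37, 34)}
π_{qty2, qty} gives {(17, 27), (17, 28), (17, 34), (17, 37), (27, 28), (27, 34), (27, 37), (28, 34), (28, 37), (34, 37)}.

{(17, 27), (17, 28), (17, 34), (17, 37), (27, 28), (27, 34), (27, 37), (28, 34), (28, 37), (34, 37)}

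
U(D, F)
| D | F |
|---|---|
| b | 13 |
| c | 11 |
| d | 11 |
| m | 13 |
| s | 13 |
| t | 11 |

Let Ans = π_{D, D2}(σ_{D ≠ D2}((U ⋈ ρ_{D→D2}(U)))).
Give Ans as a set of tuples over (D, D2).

{(b, m), (b, s), (c, d), (c, t), (d, c), (d, t), (m, b), (m, s), (s, b), (s, m), (t, c), (t, d)}

ρ[D→D2]: schema becomes (D2, F); tuples unchanged.
Natural join on F: {(b, 13, b), (b, 13, m), (b, 13, s), (c, 11, c), (c, 11, d), (c, 11, t), (d, 11, c), (d, 11, d), (d, 11, t), (m, 13, b), (m, 13, m), (m, 13, s), (s, 13, b), (s, 13, m), (s, 13, s), (t, 11, c), (t, 11, d), (t, 11, t)}
σ[D ≠ D2]: keep tuples satisfying D ≠ D2 → {(b, 13, m), (b, 13, s), (c, 11, d), (c, 11, t), (d, 11, c), (d, 11, t), (m, 13, b), (m, 13, s), (s, 13, b), (s, 13, m), (t, 11, c), (t, 11, d)}
π_{D, D2} gives {(b, m), (b, s), (c, d), (c, t), (d, c), (d, t), (m, b), (m, s), (s, b), (s, m), (t, c), (t, d)}.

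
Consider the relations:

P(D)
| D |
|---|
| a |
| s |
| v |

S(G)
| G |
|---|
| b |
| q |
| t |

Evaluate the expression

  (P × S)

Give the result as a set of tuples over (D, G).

{(a, b), (a, q), (a, t), (s, b), (s, q), (s, t), (v, b), (v, q), (v, t)}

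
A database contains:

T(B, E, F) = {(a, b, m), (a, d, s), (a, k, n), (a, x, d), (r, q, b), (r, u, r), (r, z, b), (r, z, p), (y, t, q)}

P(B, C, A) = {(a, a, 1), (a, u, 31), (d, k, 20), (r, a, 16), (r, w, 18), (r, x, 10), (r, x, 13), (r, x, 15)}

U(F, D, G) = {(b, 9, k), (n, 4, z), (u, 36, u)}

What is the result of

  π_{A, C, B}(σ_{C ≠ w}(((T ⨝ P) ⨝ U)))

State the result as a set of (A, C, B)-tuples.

T ⋈ P (natural join on B): {(a, b, m, a, 1), (a, b, m, u, 31), (a, d, s, a, 1), (a, d, s, u, 31), (a, k, n, a, 1), (a, k, n, u, 31), (a, x, d, a, 1), (a, x, d, u, 31), (r, q, b, a, 16), (r, q, b, w, 18), (r, q, b, x, 10), (r, q, b, x, 13), (r, q, b, x, 15), (r, u, r, a, 16), (r, u, r, w, 18), (r, u, r, x, 10), (r, u, r, x, 13), (r, u, r, x, 15), (r, z, b, a, 16), (r, z, b, w, 18), (r, z, b, x, 10), (r, z, b, x, 13), (r, z, b, x, 15), (r, z, p, a, 16), (r, z, p, w, 18), (r, z, p, x, 10), (r, z, p, x, 13), (r, z, p, x, 15)}
(T ⨝ P) ⋈ U (natural join on F): {(a, k, n, a, 1, 4, z), (a, k, n, u, 31, 4, z), (r, q, b, a, 16, 9, k), (r, q, b, w, 18, 9, k), (r, q, b, x, 10, 9, k), (r, q, b, x, 13, 9, k), (r, q, b, x, 15, 9, k), (r, z, b, a, 16, 9, k), (r, z, b, w, 18, 9, k), (r, z, b, x, 10, 9, k), (r, z, b, x, 13, 9, k), (r, z, b, x, 15, 9, k)}
Filtering on C ≠ w leaves {(a, k, n, a, 1, 4, z), (a, k, n, u, 31, 4, z), (r, q, b, a, 16, 9, k), (r, q, b, x, 10, 9, k), (r, q, b, x, 13, 9, k), (r, q, b, x, 15, 9, k), (r, z, b, a, 16, 9, k), (r, z, b, x, 10, 9, k), (r, z, b, x, 13, 9, k), (r, z, b, x, 15, 9, k)}.
Projecting to A, C, B (4 duplicate(s) eliminated): {(1, a, a), (10, x, r), (13, x, r), (15, x, r), (16, a, r), (31, u, a)}

{(1, a, a), (10, x, r), (13, x, r), (15, x, r), (16, a, r), (31, u, a)}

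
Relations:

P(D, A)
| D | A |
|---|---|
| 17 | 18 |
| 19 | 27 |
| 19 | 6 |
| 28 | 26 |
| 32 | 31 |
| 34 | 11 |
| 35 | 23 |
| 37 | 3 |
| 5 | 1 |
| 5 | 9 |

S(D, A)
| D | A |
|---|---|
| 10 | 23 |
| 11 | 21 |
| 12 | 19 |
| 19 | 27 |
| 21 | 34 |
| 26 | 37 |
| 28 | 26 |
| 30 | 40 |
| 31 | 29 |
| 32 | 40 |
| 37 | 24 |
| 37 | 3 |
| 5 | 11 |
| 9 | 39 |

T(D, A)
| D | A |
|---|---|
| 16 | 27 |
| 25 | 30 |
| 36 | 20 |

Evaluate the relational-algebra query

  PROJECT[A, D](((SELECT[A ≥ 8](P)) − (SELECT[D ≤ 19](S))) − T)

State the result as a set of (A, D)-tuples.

Apply σ_{A ≥ 8}; surviving tuples: {(17, 18), (19, 27), (28, 26), (32, 31), (34, 11), (35, 23), (5, 9)}
Apply σ_{D ≤ 19}; surviving tuples: {(10, 23), (11, 21), (12, 19), (19, 27), (5, 11), (9, 39)}
Taking the difference: {(17, 18), (28, 26), (32, 31), (34, 11), (35, 23), (5, 9)}
Taking the difference: {(17, 18), (28, 26), (32, 31), (34, 11), (35, 23), (5, 9)}
π_{A, D} gives {(11, 34), (18, 17), (23, 35), (26, 28), (31, 32), (9, 5)}.

{(11, 34), (18, 17), (23, 35), (26, 28), (31, 32), (9, 5)}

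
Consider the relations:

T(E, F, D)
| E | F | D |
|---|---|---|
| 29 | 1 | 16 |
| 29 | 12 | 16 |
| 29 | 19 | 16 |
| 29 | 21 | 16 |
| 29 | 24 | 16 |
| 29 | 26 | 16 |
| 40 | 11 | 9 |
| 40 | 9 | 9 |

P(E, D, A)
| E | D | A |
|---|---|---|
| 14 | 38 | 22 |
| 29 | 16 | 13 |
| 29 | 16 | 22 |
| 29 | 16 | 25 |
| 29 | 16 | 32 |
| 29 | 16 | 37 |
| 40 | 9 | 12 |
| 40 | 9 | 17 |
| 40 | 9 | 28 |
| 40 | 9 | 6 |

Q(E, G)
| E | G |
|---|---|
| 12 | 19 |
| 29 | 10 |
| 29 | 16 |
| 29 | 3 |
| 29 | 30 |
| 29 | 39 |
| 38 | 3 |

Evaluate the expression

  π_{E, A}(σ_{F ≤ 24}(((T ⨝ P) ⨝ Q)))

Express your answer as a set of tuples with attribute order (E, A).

{(29, 13), (29, 22), (29, 25), (29, 32), (29, 37)}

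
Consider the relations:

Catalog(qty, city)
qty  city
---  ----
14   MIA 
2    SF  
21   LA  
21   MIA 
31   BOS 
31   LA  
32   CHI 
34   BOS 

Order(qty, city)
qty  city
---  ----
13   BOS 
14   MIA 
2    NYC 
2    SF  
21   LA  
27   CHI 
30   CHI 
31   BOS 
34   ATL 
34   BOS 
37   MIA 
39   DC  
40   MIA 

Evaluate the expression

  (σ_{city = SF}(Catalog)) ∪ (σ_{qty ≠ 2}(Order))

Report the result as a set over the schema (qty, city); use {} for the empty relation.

{(13, BOS), (14, MIA), (2, SF), (21, LA), (27, CHI), (30, CHI), (31, BOS), (34, ATL), (34, BOS), (37, MIA), (39, DC), (40, MIA)}

Selection city = SF: {(2, SF)}
Selection qty ≠ 2: {(13, BOS), (14, MIA), (21, LA), (27, CHI), (30, CHI), (31, BOS), (34, ATL), (34, BOS), (37, MIA), (39, DC), (40, MIA)}
Taking the union: {(13, BOS), (14, MIA), (2, SF), (21, LA), (27, CHI), (30, CHI), (31, BOS), (34, ATL), (34, BOS), (37, MIA), (39, DC), (40, MIA)}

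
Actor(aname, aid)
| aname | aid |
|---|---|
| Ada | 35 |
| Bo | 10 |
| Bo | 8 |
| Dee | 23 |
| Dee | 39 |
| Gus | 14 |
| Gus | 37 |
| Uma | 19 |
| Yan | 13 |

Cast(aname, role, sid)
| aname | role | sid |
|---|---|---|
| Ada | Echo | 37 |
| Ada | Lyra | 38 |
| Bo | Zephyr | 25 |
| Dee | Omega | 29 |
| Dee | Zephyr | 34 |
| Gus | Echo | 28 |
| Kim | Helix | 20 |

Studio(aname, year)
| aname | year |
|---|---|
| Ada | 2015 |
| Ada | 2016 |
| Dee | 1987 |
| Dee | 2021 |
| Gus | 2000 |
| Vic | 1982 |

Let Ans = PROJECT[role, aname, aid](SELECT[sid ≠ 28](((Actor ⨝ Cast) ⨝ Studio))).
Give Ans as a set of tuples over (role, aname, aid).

{(Echo, Ada, 35), (Lyra, Ada, 35), (Omega, Dee, 23), (Omega, Dee, 39), (Zephyr, Dee, 23), (Zephyr, Dee, 39)}

Actor ⋈ Cast (natural join on aname): {(Ada, 35, Echo, 37), (Ada, 35, Lyra, 38), (Bo, 10, Zephyr, 25), (Bo, 8, Zephyr, 25), (Dee, 23, Omega, 29), (Dee, 23, Zephyr, 34), (Dee, 39, Omega, 29), (Dee, 39, Zephyr, 34), (Gus, 14, Echo, 28), (Gus, 37, Echo, 28)}
(Actor ⨝ Cast) ⋈ Studio (natural join on aname): {(Ada, 35, Echo, 37, 2015), (Ada, 35, Echo, 37, 2016), (Ada, 35, Lyra, 38, 2015), (Ada, 35, Lyra, 38, 2016), (Dee, 23, Omega, 29, 1987), (Dee, 23, Omega, 29, 2021), (Dee, 23, Zephyr, 34, 1987), (Dee, 23, Zephyr, 34, 2021), (Dee, 39, Omega, 29, 1987), (Dee, 39, Omega, 29, 2021), (Dee, 39, Zephyr, 34, 1987), (Dee, 39, Zephyr, 34, 2021), (Gus, 14, Echo, 28, 2000), (Gus, 37, Echo, 28, 2000)}
σ[sid ≠ 28]: keep tuples satisfying sid ≠ 28 → {(Ada, 35, Echo, 37, 2015), (Ada, 35, Echo, 37, 2016), (Ada, 35, Lyra, 38, 2015), (Ada, 35, Lyra, 38, 2016), (Dee, 23, Omega, 29, 1987), (Dee, 23, Omega, 29, 2021), (Dee, 23, Zephyr, 34, 1987), (Dee, 23, Zephyr, 34, 2021), (Dee, 39, Omega, 29, 1987), (Dee, 39, Omega, 29, 2021), (Dee, 39, Zephyr, 34, 1987), (Dee, 39, Zephyr, 34, 2021)}
π[role, aname, aid]: project onto (role, aname, aid) (6 duplicate(s) eliminated) → {(Echo, Ada, 35), (Lyra, Ada, 35), (Omega, Dee, 23), (Omega, Dee, 39), (Zephyr, Dee, 23), (Zephyr, Dee, 39)}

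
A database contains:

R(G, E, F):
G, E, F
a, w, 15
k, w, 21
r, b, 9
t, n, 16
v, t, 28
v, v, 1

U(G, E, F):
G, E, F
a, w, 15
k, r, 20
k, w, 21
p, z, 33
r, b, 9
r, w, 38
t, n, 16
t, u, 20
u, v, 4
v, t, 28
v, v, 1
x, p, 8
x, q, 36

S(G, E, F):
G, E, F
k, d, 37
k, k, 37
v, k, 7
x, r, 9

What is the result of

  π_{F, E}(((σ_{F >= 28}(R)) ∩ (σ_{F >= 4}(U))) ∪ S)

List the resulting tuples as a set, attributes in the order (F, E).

{(28, t), (37, d), (37, k), (7, k), (9, r)}

Apply σ_{F >= 28}; surviving tuples: {(v, t, 28)}
Apply σ_{F >= 4}; surviving tuples: {(a, w, 15), (k, r, 20), (k, w, 21), (p, z, 33), (r, b, 9), (r, w, 38), (t, n, 16), (t, u, 20), (u, v, 4), (v, t, 28), (x, p, 8), (x, q, 36)}
Taking the intersection: {(v, t, 28)}
Taking the union: {(k, d, 37), (k, k, 37), (v, k, 7), (v, t, 28), (x, r, 9)}
π[F, E]: project onto (F, E) → {(28, t), (37, d), (37, k), (7, k), (9, r)}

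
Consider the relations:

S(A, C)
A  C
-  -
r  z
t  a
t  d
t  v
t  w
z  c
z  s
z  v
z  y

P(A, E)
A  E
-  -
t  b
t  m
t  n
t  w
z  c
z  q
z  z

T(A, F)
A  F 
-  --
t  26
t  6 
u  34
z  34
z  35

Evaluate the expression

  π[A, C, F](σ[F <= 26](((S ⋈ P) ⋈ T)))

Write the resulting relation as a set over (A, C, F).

{(t, a, 26), (t, a, 6), (t, d, 26), (t, d, 6), (t, v, 26), (t, v, 6), (t, w, 26), (t, w, 6)}

S ⋈ P (natural join on A): {(t, a, b), (t, a, m), (t, a, n), (t, a, w), (t, d, b), (t, d, m), (t, d, n), (t, d, w), (t, v, b), (t, v, m), (t, v, n), (t, v, w), (t, w, b), (t, w, m), (t, w, n), (t, w, w), (z, c, c), (z, c, q), (z, c, z), (z, s, c), (z, s, q), (z, s, z), (z, v, c), (z, v, q), (z, v, z), (z, y, c), (z, y, q), (z, y, z)}
(S ⋈ P) ⋈ T (natural join on A): {(t, a, b, 26), (t, a, b, 6), (t, a, m, 26), (t, a, m, 6), (t, a, n, 26), (t, a, n, 6), (t, a, w, 26), (t, a, w, 6), (t, d, b, 26), (t, d, b, 6), (t, d, m, 26), (t, d, m, 6), (t, d, n, 26), (t, d, n, 6), (t, d, w, 26), (t, d, w, 6), (t, v, b, 26), (t, v, b, 6), (t, v, m, 26), (t, v, m, 6), (t, v, n, 26), (t, v, n, 6), (t, v, w, 26), (t, v, w, 6), (t, w, b, 26), (t, w, b, 6), (t, w, m, 26), (t, w, m, 6), (t, w, n, 26), (t, w, n, 6), (t, w, w, 26), (t, w, w, 6), (z, c, c, 34), (z, c, c, 35), (z, c, q, 34), (z, c, q, 35), (z, c, z, 34), (z, c, z, 35), (z, s, c, 34), (z, s, c, 35), (z, s, q, 34), (z, s, q, 35), (z, s, z, 34), (z, s, z, 35), (z, v, c, 34), (z, v, c, 35), (z, v, q, 34), (z, v, q, 35), (z, v, z, 34), (z, v, z, 35), (z, y, c, 34), (z, y, c, 35), (z, y, q, 34), (z, y, q, 35), (z, y, z, 34), (z, y, z, 35)}
σ[F <= 26]: keep tuples satisfying F <= 26 → {(t, a, b, 26), (t, a, b, 6), (t, a, m, 26), (t, a, m, 6), (t, a, n, 26), (t, a, n, 6), (t, a, w, 26), (t, a, w, 6), (t, d, b, 26), (t, d, b, 6), (t, d, m, 26), (t, d, m, 6), (t, d, n, 26), (t, d, n, 6), (t, d, w, 26), (t, d, w, 6), (t, v, b, 26), (t, v, b, 6), (t, v, m, 26), (t, v, m, 6), (t, v, n, 26), (t, v, n, 6), (t, v, w, 26), (t, v, w, 6), (t, w, b, 26), (t, w, b, 6), (t, w, m, 26), (t, w, m, 6), (t, w, n, 26), (t, w, n, 6), (t, w, w, 26), (t, w, w, 6)}
Keep only column(s) A, C, F (24 duplicate(s) eliminated): {(t, a, 26), (t, a, 6), (t, d, 26), (t, d, 6), (t, v, 26), (t, v, 6), (t, w, 26), (t, w, 6)}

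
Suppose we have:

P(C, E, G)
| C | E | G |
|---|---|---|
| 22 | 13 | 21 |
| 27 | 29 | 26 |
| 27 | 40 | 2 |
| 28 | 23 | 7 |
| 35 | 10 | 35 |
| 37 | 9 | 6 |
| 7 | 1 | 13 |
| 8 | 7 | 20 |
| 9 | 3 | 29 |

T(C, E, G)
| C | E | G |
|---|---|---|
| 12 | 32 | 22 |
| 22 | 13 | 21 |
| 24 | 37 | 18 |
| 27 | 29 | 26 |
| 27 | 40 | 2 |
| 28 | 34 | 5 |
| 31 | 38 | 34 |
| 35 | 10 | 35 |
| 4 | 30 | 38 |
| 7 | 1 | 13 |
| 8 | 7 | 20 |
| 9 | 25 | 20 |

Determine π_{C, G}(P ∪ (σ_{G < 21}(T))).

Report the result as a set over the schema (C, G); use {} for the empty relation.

{(22, 21), (24, 18), (27, 2), (27, 26), (28, 5), (28, 7), (35, 35), (37, 6), (7, 13), (8, 20), (9, 20), (9, 29)}

Apply σ_{G < 21}; surviving tuples: {(24, 37, 18), (27, 40, 2), (28, 34, 5), (7, 1, 13), (8, 7, 20), (9, 25, 20)}
Union: {(22, 13, 21), (27, 29, 26), (27, 40, 2), (28, 23, 7), (35, 10, 35), (37, 9, 6), (7, 1, 13), (8, 7, 20), (9, 3, 29)} with {(24, 37, 18), (27, 40, 2), (28, 34, 5), (7, 1, 13), (8, 7, 20), (9, 25, 20)} → {(22, 13, 21), (24, 37, 18), (27, 29, 26), (27, 40, 2), (28, 23, 7), (28, 34, 5), (35, 10, 35), (37, 9, 6), (7, 1, 13), (8, 7, 20), (9, 25, 20), (9, 3, 29)}
Keep only column(s) C, G: {(22, 21), (24, 18), (27, 2), (27, 26), (28, 5), (28, 7), (35, 35), (37, 6), (7, 13), (8, 20), (9, 20), (9, 29)}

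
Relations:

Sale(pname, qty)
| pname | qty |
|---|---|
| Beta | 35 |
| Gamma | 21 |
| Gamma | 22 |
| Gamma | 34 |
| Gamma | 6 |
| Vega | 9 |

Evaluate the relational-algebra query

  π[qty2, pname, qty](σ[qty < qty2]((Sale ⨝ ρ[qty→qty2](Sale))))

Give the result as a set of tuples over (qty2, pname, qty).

{(21, Gamma, 6), (22, Gamma, 21), (22, Gamma, 6), (34, Gamma, 21), (34, Gamma, 22), (34, Gamma, 6)}

ρ[qty→qty2]: schema becomes (pname, qty2); tuples unchanged.
Natural join on pname: {(Beta, 35, 35), (Gamma, 21, 21), (Gamma, 21, 22), (Gamma, 21, 34), (Gamma, 21, 6), (Gamma, 22, 21), (Gamma, 22, 22), (Gamma, 22, 34), (Gamma, 22, 6), (Gamma, 34, 21), (Gamma, 34, 22), (Gamma, 34, 34), (Gamma, 34, 6), (Gamma, 6, 21), (Gamma, 6, 22), (Gamma, 6, 34), (Gamma, 6, 6), (Vega, 9, 9)}
Apply σ_{qty < qty2}; surviving tuples: {(Gamma, 21, 22), (Gamma, 21, 34), (Gamma, 22, 34), (Gamma, 6, 21), (Gamma, 6, 22), (Gamma, 6, 34)}
Keep only column(s) qty2, pname, qty: {(21, Gamma, 6), (22, Gamma, 21), (22, Gamma, 6), (34, Gamma, 21), (34, Gamma, 22), (34, Gamma, 6)}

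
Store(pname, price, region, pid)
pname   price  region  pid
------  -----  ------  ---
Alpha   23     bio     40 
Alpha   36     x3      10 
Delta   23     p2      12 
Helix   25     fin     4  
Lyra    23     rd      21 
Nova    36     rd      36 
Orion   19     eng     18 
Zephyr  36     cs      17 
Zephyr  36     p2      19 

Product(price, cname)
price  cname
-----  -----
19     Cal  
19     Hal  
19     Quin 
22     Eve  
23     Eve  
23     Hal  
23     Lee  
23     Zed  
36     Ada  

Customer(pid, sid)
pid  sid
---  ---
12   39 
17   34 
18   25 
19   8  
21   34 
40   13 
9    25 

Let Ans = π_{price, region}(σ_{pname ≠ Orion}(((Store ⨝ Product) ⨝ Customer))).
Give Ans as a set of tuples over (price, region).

{(23, bio), (23, p2), (23, rd), (36, cs), (36, p2)}

Store ⋈ Product (natural join on price): {(Alpha, 23, bio, 40, Eve), (Alpha, 23, bio, 40, Hal), (Alpha, 23, bio, 40, Lee), (Alpha, 23, bio, 40, Zed), (Alpha, 36, x3, 10, Ada), (Delta, 23, p2, 12, Eve), (Delta, 23, p2, 12, Hal), (Delta, 23, p2, 12, Lee), (Delta, 23, p2, 12, Zed), (Lyra, 23, rd, 21, Eve), (Lyra, 23, rd, 21, Hal), (Lyra, 23, rd, 21, Lee), (Lyra, 23, rd, 21, Zed), (Nova, 36, rd, 36, Ada), (Orion, 19, eng, 18, Cal), (Orion, 19, eng, 18, Hal), (Orion, 19, eng, 18, Quin), (Zephyr, 36, cs, 17, Ada), (Zephyr, 36, p2, 19, Ada)}
(Store ⨝ Product) ⋈ Customer (natural join on pid): {(Alpha, 23, bio, 40, Eve, 13), (Alpha, 23, bio, 40, Hal, 13), (Alpha, 23, bio, 40, Lee, 13), (Alpha, 23, bio, 40, Zed, 13), (Delta, 23, p2, 12, Eve, 39), (Delta, 23, p2, 12, Hal, 39), (Delta, 23, p2, 12, Lee, 39), (Delta, 23, p2, 12, Zed, 39), (Lyra, 23, rd, 21, Eve, 34), (Lyra, 23, rd, 21, Hal, 34), (Lyra, 23, rd, 21, Lee, 34), (Lyra, 23, rd, 21, Zed, 34), (Orion, 19, eng, 18, Cal, 25), (Orion, 19, eng, 18, Hal, 25), (Orion, 19, eng, 18, Quin, 25), (Zephyr, 36, cs, 17, Ada, 34), (Zephyr, 36, p2, 19, Ada, 8)}
Selection pname ≠ Orion: {(Alpha, 23, bio, 40, Eve, 13), (Alpha, 23, bio, 40, Hal, 13), (Alpha, 23, bio, 40, Lee, 13), (Alpha, 23, bio, 40, Zed, 13), (Delta, 23, p2, 12, Eve, 39), (Delta, 23, p2, 12, Hal, 39), (Delta, 23, p2, 12, Lee, 39), (Delta, 23, p2, 12, Zed, 39), (Lyra, 23, rd, 21, Eve, 34), (Lyra, 23, rd, 21, Hal, 34), (Lyra, 23, rd, 21, Lee, 34), (Lyra, 23, rd, 21, Zed, 34), (Zephyr, 36, cs, 17, Ada, 34), (Zephyr, 36, p2, 19, Ada, 8)}
π[price, region]: project onto (price, region) (9 duplicate(s) eliminated) → {(23, bio), (23, p2), (23, rd), (36, cs), (36, p2)}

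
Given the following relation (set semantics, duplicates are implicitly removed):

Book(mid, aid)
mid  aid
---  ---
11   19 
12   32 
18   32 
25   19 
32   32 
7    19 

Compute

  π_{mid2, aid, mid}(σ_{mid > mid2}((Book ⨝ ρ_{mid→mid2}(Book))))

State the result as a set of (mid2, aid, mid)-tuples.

{(11, 19, 25), (12, 32, 18), (12, 32, 32), (18, 32, 32), (7, 19, 11), (7, 19, 25)}

ρ[mid→mid2]: schema becomes (mid2, aid); tuples unchanged.
Book ⋈ ρ_{mid→mid2}(Book) (natural join on aid): {(11, 19, 11), (11, 19, 25), (11, 19, 7), (12, 32, 12), (12, 32, 18), (12, 32, 32), (18, 32, 12), (18, 32, 18), (18, 32, 32), (25, 19, 11), (25, 19, 25), (25, 19, 7), (32, 32, 12), (32, 32, 18), (32, 32, 32), (7, 19, 11), (7, 19, 25), (7, 19, 7)}
Selection mid > mid2: {(11, 19, 7), (18, 32, 12), (25, 19, 11), (25, 19, 7), (32, 32, 12), (32, 32, 18)}
π_{mid2, aid, mid} gives {(11, 19, 25), (12, 32, 18), (12, 32, 32), (18, 32, 32), (7, 19, 11), (7, 19, 25)}.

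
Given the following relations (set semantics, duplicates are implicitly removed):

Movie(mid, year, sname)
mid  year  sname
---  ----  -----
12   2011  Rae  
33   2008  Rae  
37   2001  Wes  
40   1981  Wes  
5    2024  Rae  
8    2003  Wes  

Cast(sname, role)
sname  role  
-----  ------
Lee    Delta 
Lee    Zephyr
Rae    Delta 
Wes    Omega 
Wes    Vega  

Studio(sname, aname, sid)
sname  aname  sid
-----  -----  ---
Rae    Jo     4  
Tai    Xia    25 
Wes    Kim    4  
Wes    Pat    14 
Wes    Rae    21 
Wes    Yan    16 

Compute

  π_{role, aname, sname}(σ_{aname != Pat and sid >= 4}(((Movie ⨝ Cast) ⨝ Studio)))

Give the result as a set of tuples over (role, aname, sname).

Joining Movie and Cast on sname yields {(12, 2011, Rae, Delta), (33, 2008, Rae, Delta), (37, 2001, Wes, Omega), (37, 2001, Wes, Vega), (40, 1981, Wes, Omega), (40, 1981, Wes, Vega), (5, 2024, Rae, Delta), (8, 2003, Wes, Omega), (8, 2003, Wes, Vega)}.
Joining (Movie ⨝ Cast) and Studio on sname yields {(12, 2011, Rae, Delta, Jo, 4), (33, 2008, Rae, Delta, Jo, 4), (37, 2001, Wes, Omega, Kim, 4), (37, 2001, Wes, Omega, Pat, 14), (37, 2001, Wes, Omega, Rae, 21), (37, 2001, Wes, Omega, Yan, 16), (37, 2001, Wes, Vega, Kim, 4), (37, 2001, Wes, Vega, Pat, 14), (37, 2001, Wes, Vega, Rae, 21), (37, 2001, Wes, Vega, Yan, 16), (40, 1981, Wes, Omega, Kim, 4), (40, 1981, Wes, Omega, Pat, 14), (40, 1981, Wes, Omega, Rae, 21), (40, 1981, Wes, Omega, Yan, 16), (40, 1981, Wes, Vega, Kim, 4), (40, 1981, Wes, Vega, Pat, 14), (40, 1981, Wes, Vega, Rae, 21), (40, 1981, Wes, Vega, Yan, 16), (5, 2024, Rae, Delta, Jo, 4), (8, 2003, Wes, Omega, Kim, 4), (8, 2003, Wes, Omega, Pat, 14), (8, 2003, Wes, Omega, Rae, 21), (8, 2003, Wes, Omega, Yan, 16), (8, 2003, Wes, Vega, Kim, 4), (8, 2003, Wes, Vega, Pat, 14), (8, 2003, Wes, Vega, Rae, 21), (8, 2003, Wes, Vega, Yan, 16)}.
σ[aname != Pat and sid >= 4]: keep tuples satisfying aname != Pat and sid >= 4 → {(12, 2011, Rae, Delta, Jo, 4), (33, 2008, Rae, Delta, Jo, 4), (37, 2001, Wes, Omega, Kim, 4), (37, 2001, Wes, Omega, Rae, 21), (37, 2001, Wes, Omega, Yan, 16), (37, 2001, Wes, Vega, Kim, 4), (37, 2001, Wes, Vega, Rae, 21), (37, 2001, Wes, Vega, Yan, 16), (40, 1981, Wes, Omega, Kim, 4), (40, 1981, Wes, Omega, Rae, 21), (40, 1981, Wes, Omega, Yan, 16), (40, 1981, Wes, Vega, Kim, 4), (40, 1981, Wes, Vega, Rae, 21), (40, 1981, Wes, Vega, Yan, 16), (5, 2024, Rae, Delta, Jo, 4), (8, 2003, Wes, Omega, Kim, 4), (8, 2003, Wes, Omega, Rae, 21), (8, 2003, Wes, Omega, Yan, 16), (8, 2003, Wes, Vega, Kim, 4), (8, 2003, Wes, Vega, Rae, 21), (8, 2003, Wes, Vega, Yan, 16)}
π[role, aname, sname]: project onto (role, aname, sname) (14 duplicate(s) eliminated) → {(Delta, Jo, Rae), (Omega, Kim, Wes), (Omega, Rae, Wes), (Omega, Yan, Wes), (Vega, Kim, Wes), (Vega, Rae, Wes), (Vega, Yan, Wes)}

{(Delta, Jo, Rae), (Omega, Kim, Wes), (Omega, Rae, Wes), (Omega, Yan, Wes), (Vega, Kim, Wes), (Vega, Rae, Wes), (Vega, Yan, Wes)}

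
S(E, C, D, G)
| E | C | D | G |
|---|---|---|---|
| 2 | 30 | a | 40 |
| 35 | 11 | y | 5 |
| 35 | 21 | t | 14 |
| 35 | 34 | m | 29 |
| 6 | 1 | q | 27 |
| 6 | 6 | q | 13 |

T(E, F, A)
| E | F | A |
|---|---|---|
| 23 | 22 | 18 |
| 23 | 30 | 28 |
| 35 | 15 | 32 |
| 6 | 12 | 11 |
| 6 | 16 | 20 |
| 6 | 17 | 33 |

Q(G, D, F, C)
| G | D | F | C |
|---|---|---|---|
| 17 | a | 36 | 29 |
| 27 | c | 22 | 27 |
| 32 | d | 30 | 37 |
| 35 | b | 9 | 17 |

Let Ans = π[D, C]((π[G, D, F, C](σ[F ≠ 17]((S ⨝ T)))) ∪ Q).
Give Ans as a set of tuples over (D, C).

{(a, 29), (b, 17), (c, 27), (d, 37), (m, 34), (q, 1), (q, 6), (t, 21), (y, 11)}

Natural join on E: {(35, 11, y, 5, 15, 32), (35, 21, t, 14, 15, 32), (35, 34, m, 29, 15, 32), (6, 1, q, 27, 12, 11), (6, 1, q, 27, 16, 20), (6, 1, q, 27, 17, 33), (6, 6, q, 13, 12, 11), (6, 6, q, 13, 16, 20), (6, 6, q, 13, 17, 33)}
Filtering on F ≠ 17 leaves {(35, 11, y, 5, 15, 32), (35, 21, t, 14, 15, 32), (35, 34, m, 29, 15, 32), (6, 1, q, 27, 12, 11), (6, 1, q, 27, 16, 20), (6, 6, q, 13, 12, 11), (6, 6, q, 13, 16, 20)}.
π_{G, D, F, C} gives {(13, q, 12, 6), (13, q, 16, 6), (14, t, 15, 21), (27, q, 12, 1), (27, q, 16, 1), (29, m, 15, 34), (5, y, 15, 11)}.
Union: {(13, q, 12, 6), (13, q, 16, 6), (14, t, 15, 21), (27, q, 12, 1), (27, q, 16, 1), (29, m, 15, 34), (5, y, 15, 11)} with {(17, a, 36, 29), (27, c, 22, 27), (32, d, 30, 37), (35, b, 9, 17)} → {(13, q, 12, 6), (13, q, 16, 6), (14, t, 15, 21), (17, a, 36, 29), (27, c, 22, 27), (27, q, 12, 1), (27, q, 16, 1), (29, m, 15, 34), (32, d, 30, 37), (35, b, 9, 17), (5, y, 15, 11)}
π_{D, C} gives {(a, 29), (b, 17), (c, 27), (d, 37), (m, 34), (q, 1), (q, 6), (t, 21), (y, 11)} (2 duplicate(s) eliminated).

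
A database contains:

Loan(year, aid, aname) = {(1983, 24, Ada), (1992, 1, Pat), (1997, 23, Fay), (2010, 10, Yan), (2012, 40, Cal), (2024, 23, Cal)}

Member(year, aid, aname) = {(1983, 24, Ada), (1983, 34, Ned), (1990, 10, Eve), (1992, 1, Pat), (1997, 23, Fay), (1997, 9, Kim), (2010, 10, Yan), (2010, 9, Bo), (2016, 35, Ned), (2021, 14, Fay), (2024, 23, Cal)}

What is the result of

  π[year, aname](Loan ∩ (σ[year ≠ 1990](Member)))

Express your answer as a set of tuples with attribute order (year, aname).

Filtering on year ≠ 1990 leaves {(1983, 24, Ada), (1983, 34, Ned), (1992, 1, Pat), (1997, 23, Fay), (1997, 9, Kim), (2010, 10, Yan), (2010, 9, Bo), (2016, 35, Ned), (2021, 14, Fay), (2024, 23, Cal)}.
Set intersection of the two operands is {(1983, 24, Ada), (1992, 1, Pat), (1997, 23, Fay), (2010, 10, Yan), (2024, 23, Cal)}.
π[year, aname]: project onto (year, aname) → {(1983, Ada), (1992, Pat), (1997, Fay), (2010, Yan), (2024, Cal)}

{(1983, Ada), (1992, Pat), (1997, Fay), (2010, Yan), (2024, Cal)}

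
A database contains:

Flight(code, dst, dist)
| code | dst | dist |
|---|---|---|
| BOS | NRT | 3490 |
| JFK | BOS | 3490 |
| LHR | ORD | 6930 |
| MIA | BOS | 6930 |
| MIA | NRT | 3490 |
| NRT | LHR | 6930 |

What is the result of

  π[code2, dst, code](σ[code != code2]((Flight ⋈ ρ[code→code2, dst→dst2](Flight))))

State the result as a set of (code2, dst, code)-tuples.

ρ[code→code2, dst→dst2]: schema becomes (code2, dst2, dist); tuples unchanged.
Flight ⋈ ρ[code→code2, dst→dst2](Flight) (natural join on dist): {(BOS, NRT, 3490, BOS, NRT), (BOS, NRT, 3490, JFK, BOS), (BOS, NRT, 3490, MIA, NRT), (JFK, BOS, 3490, BOS, NRT), (JFK, BOS, 3490, JFK, BOS), (JFK, BOS, 3490, MIA, NRT), (LHR, ORD, 6930, LHR, ORD), (LHR, ORD, 6930, MIA, BOS), (LHR, ORD, 6930, NRT, LHR), (MIA, BOS, 6930, LHR, ORD), (MIA, BOS, 6930, MIA, BOS), (MIA, BOS, 6930, NRT, LHR), (MIA, NRT, 3490, BOS, NRT), (MIA, NRT, 3490, JFK, BOS), (MIA, NRT, 3490, MIA, NRT), (NRT, LHR, 6930, LHR, ORD), (NRT, LHR, 6930, MIA, BOS), (NRT, LHR, 6930, NRT, LHR)}
Filtering on code != code2 leaves {(BOS, NRT, 3490, JFK, BOS), (BOS, NRT, 3490, MIA, NRT), (JFK, BOS, 3490, BOS, NRT), (JFK, BOS, 3490, MIA, NRT), (LHR, ORD, 6930, MIA, BOS), (LHR, ORD, 6930, NRT, LHR), (MIA, BOS, 6930, LHR, ORD), (MIA, BOS, 6930, NRT, LHR), (MIA, NRT, 3490, BOS, NRT), (MIA, NRT, 3490, JFK, BOS), (NRT, LHR, 6930, LHR, ORD), (NRT, LHR, 6930, MIA, BOS)}.
Projecting to code2, dst, code: {(BOS, BOS, JFK), (BOS, NRT, MIA), (JFK, NRT, BOS), (JFK, NRT, MIA), (LHR, BOS, MIA), (LHR, LHR, NRT), (MIA, BOS, JFK), (MIA, LHR, NRT), (MIA, NRT, BOS), (MIA, ORD, LHR), (NRT, BOS, MIA), (NRT, ORD, LHR)}

{(BOS, BOS, JFK), (BOS, NRT, MIA), (JFK, NRT, BOS), (JFK, NRT, MIA), (LHR, BOS, MIA), (LHR, LHR, NRT), (MIA, BOS, JFK), (MIA, LHR, NRT), (MIA, NRT, BOS), (MIA, ORD, LHR), (NRT, BOS, MIA), (NRT, ORD, LHR)}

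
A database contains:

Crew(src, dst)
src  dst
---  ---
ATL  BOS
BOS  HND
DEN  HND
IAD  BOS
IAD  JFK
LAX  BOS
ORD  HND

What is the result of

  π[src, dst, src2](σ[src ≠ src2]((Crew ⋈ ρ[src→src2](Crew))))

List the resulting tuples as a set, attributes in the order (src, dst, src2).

ρ[src→src2]: schema becomes (src2, dst); tuples unchanged.
Natural join on dst: {(ATL, BOS, ATL), (ATL, BOS, IAD), (ATL, BOS, LAX), (BOS, HND, BOS), (BOS, HND, DEN), (BOS, HND, ORD), (DEN, HND, BOS), (DEN, HND, DEN), (DEN, HND, ORD), (IAD, BOS, ATL), (IAD, BOS, IAD), (IAD, BOS, LAX), (IAD, JFK, IAD), (LAX, BOS, ATL), (LAX, BOS, IAD), (LAX, BOS, LAX), (ORD, HND, BOS), (ORD, HND, DEN), (ORD, HND, ORD)}
Apply σ_{src ≠ src2}; surviving tuples: {(ATL, BOS, IAD), (ATL, BOS, LAX), (BOS, HND, DEN), (BOS, HND, ORD), (DEN, HND, BOS), (DEN, HND, ORD), (IAD, BOS, ATL), (IAD, BOS, LAX), (LAX, BOS, ATL), (LAX, BOS, IAD), (ORD, HND, BOS), (ORD, HND, DEN)}
Projecting to src, dst, src2: {(ATL, BOS, IAD), (ATL, BOS, LAX), (BOS, HND, DEN), (BOS, HND, ORD), (DEN, HND, BOS), (DEN, HND, ORD), (IAD, BOS, ATL), (IAD, BOS, LAX), (LAX, BOS, ATL), (LAX, BOS, IAD), (ORD, HND, BOS), (ORD, HND, DEN)}

{(ATL, BOS, IAD), (ATL, BOS, LAX), (BOS, HND, DEN), (BOS, HND, ORD), (DEN, HND, BOS), (DEN, HND, ORD), (IAD, BOS, ATL), (IAD, BOS, LAX), (LAX, BOS, ATL), (LAX, BOS, IAD), (ORD, HND, BOS), (ORD, HND, DEN)}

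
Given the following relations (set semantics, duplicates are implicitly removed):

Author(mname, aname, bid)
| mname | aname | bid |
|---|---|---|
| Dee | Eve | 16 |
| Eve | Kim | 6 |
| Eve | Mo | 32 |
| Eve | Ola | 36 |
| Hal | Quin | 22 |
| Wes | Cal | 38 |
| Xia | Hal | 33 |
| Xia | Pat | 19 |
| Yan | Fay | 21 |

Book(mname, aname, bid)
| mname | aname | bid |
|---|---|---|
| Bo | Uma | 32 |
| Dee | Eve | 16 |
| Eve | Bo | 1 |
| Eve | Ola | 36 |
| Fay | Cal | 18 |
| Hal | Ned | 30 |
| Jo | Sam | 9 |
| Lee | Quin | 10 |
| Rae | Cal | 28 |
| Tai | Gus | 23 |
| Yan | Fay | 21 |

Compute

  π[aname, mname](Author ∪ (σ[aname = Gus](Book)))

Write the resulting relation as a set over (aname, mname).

{(Cal, Wes), (Eve, Dee), (Fay, Yan), (Gus, Tai), (Hal, Xia), (Kim, Eve), (Mo, Eve), (Ola, Eve), (Pat, Xia), (Quin, Hal)}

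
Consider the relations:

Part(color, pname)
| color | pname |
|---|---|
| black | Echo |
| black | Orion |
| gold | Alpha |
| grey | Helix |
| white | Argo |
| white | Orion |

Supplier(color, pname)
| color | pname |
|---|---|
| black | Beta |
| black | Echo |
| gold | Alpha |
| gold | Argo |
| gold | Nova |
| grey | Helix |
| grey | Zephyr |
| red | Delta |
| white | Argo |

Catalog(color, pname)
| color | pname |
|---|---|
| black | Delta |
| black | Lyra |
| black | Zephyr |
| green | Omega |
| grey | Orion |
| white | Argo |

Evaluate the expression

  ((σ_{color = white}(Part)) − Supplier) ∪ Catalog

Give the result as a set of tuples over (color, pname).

{(black, Delta), (black, Lyra), (black, Zephyr), (green, Omega), (grey, Orion), (white, Argo), (white, Orion)}

Selection color = white: {(white, Argo), (white, Orion)}
Set difference of the two operands is {(white, Orion)}.
Set union of the two operands is {(black, Delta), (black, Lyra), (black, Zephyr), (green, Omega), (grey, Orion), (white, Argo), (white, Orion)}.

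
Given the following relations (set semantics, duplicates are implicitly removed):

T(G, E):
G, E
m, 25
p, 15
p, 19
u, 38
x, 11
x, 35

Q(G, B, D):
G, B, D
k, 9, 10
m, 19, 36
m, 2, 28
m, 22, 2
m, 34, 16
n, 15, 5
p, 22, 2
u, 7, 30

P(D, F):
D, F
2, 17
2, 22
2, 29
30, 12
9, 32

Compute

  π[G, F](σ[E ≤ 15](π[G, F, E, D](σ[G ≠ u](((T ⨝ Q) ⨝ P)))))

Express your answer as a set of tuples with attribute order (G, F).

{(p, 17), (p, 22), (p, 29)}

T ⋈ Q (natural join on G): {(m, 25, 19, 36), (m, 25, 2, 28), (m, 25, 22, 2), (m, 25, 34, 16), (p, 15, 22, 2), (p, 19, 22, 2), (u, 38, 7, 30)}
(T ⨝ Q) ⋈ P (natural join on D): {(m, 25, 22, 2, 17), (m, 25, 22, 2, 22), (m, 25, 22, 2, 29), (p, 15, 22, 2, 17), (p, 15, 22, 2, 22), (p, 15, 22, 2, 29), (p, 19, 22, 2, 17), (p, 19, 22, 2, 22), (p, 19, 22, 2, 29), (u, 38, 7, 30, 12)}
σ[G ≠ u]: keep tuples satisfying G ≠ u → {(m, 25, 22, 2, 17), (m, 25, 22, 2, 22), (m, 25, 22, 2, 29), (p, 15, 22, 2, 17), (p, 15, 22, 2, 22), (p, 15, 22, 2, 29), (p, 19, 22, 2, 17), (p, 19, 22, 2, 22), (p, 19, 22, 2, 29)}
π_{G, F, E, D} gives {(m, 17, 25, 2), (m, 22, 25, 2), (m, 29, 25, 2), (p, 17, 15, 2), (p, 17, 19, 2), (p, 22, 15, 2), (p, 22, 19, 2), (p, 29, 15, 2), (p, 29, 19, 2)}.
σ[E ≤ 15]: keep tuples satisfying E ≤ 15 → {(p, 17, 15, 2), (p, 22, 15, 2), (p, 29, 15, 2)}
π_{G, F} gives {(p, 17), (p, 22), (p, 29)}.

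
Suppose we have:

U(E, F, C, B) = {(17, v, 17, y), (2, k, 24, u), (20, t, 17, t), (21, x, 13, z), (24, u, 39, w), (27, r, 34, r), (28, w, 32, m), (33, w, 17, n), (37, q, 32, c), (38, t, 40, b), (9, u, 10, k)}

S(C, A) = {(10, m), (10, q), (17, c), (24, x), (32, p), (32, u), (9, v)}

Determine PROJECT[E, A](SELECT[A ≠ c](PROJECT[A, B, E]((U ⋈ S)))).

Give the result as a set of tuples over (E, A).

{(2, x), (28, p), (28, u), (37, p), (37, u), (9, m), (9, q)}

U ⋈ S (natural join on C): {(17, v, 17, y, c), (2, k, 24, u, x), (20, t, 17, t, c), (28, w, 32, m, p), (28, w, 32, m, u), (33, w, 17, n, c), (37, q, 32, c, p), (37, q, 32, c, u), (9, u, 10, k, m), (9, u, 10, k, q)}
Projecting to A, B, E: {(c, n, 33), (c, t, 20), (c, y, 17), (m, k, 9), (p, c, 37), (p, m, 28), (q, k, 9), (u, c, 37), (u, m, 28), (x, u, 2)}
Apply σ_{A ≠ c}; surviving tuples: {(m, k, 9), (p, c, 37), (p, m, 28), (q, k, 9), (u, c, 37), (u, m, 28), (x, u, 2)}
Projecting to E, A: {(2, x), (28, p), (28, u), (37, p), (37, u), (9, m), (9, q)}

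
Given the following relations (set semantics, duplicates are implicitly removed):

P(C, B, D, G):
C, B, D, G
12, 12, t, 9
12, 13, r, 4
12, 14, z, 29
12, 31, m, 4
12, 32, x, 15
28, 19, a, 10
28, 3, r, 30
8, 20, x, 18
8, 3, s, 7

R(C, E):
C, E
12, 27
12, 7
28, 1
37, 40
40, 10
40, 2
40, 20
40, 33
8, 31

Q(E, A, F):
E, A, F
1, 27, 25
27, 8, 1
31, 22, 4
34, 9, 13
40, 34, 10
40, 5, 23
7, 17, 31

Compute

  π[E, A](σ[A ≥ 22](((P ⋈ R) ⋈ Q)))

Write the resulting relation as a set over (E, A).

{(1, 27), (31, 22)}

Joining P and R on C yields {(12, 12, t, 9, 27), (12, 12, t, 9, 7), (12, 13, r, 4, 27), (12, 13, r, 4, 7), (12, 14, z, 29, 27), (12, 14, z, 29, 7), (12, 31, m, 4, 27), (12, 31, m, 4, 7), (12, 32, x, 15, 27), (12, 32, x, 15, 7), (28, 19, a, 10, 1), (28, 3, r, 30, 1), (8, 20, x, 18, 31), (8, 3, s, 7, 31)}.
Joining (P ⋈ R) and Q on E yields {(12, 12, t, 9, 27, 8, 1), (12, 12, t, 9, 7, 17, 31), (12, 13, r, 4, 27, 8, 1), (12, 13, r, 4, 7, 17, 31), (12, 14, z, 29, 27, 8, 1), (12, 14, z, 29, 7, 17, 31), (12, 31, m, 4, 27, 8, 1), (12, 31, m, 4, 7, 17, 31), (12, 32, x, 15, 27, 8, 1), (12, 32, x, 15, 7, 17, 31), (28, 19, a, 10, 1, 27, 25), (28, 3, r, 30, 1, 27, 25), (8, 20, x, 18, 31, 22, 4), (8, 3, s, 7, 31, 22, 4)}.
Selection A ≥ 22: {(28, 19, a, 10, 1, 27, 25), (28, 3, r, 30, 1, 27, 25), (8, 20, x, 18, 31, 22, 4), (8, 3, s, 7, 31, 22, 4)}
π[E, A]: project onto (E, A) (2 duplicate(s) eliminated) → {(1, 27), (31, 22)}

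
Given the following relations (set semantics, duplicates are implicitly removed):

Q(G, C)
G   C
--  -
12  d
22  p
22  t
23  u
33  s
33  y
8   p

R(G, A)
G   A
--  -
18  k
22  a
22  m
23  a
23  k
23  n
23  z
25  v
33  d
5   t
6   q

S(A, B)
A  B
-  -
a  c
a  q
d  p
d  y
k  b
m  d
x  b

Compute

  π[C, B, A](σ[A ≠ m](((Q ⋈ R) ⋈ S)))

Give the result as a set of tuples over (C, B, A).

Joining Q and R on G yields {(22, p, a), (22, p, m), (22, t, a), (22, t, m), (23, u, a), (23, u, k), (23, u, n), (23, u, z), (33, s, d), (33, y, d)}.
Joining (Q ⋈ R) and S on A yields {(22, p, a, c), (22, p, a, q), (22, p, m, d), (22, t, a, c), (22, t, a, q), (22, t, m, d), (23, u, a, c), (23, u, a, q), (23, u, k, b), (33, s, d, p), (33, s, d, y), (33, y, d, p), (33, y, d, y)}.
Apply σ_{A ≠ m}; surviving tuples: {(22, p, a, c), (22, p, a, q), (22, t, a, c), (22, t, a, q), (23, u, a, c), (23, u, a, q), (23, u, k, b), (33, s, d, p), (33, s, d, y), (33, y, d, p), (33, y, d, y)}
π_{C, B, A} gives {(p, c, a), (p, q, a), (s, p, d), (s, y, d), (t, c, a), (t, q, a), (u, b, k), (u, c, a), (u, q, a), (y, p, d), (y, y, d)}.

{(p, c, a), (p, q, a), (s, p, d), (s, y, d), (t, c, a), (t, q, a), (u, b, k), (u, c, a), (u, q, a), (y, p, d), (y, y, d)}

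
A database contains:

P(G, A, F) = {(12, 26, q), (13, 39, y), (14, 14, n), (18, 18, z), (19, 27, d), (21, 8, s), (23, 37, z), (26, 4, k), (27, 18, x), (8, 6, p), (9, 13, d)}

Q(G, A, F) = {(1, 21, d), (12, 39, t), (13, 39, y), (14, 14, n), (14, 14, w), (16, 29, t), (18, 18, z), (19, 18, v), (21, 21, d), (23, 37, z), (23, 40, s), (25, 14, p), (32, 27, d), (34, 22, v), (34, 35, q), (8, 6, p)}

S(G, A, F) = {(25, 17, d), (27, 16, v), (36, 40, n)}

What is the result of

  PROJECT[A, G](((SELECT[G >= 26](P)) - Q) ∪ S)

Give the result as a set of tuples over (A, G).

{(16, 27), (17, 25), (18, 27), (4, 26), (40, 36)}

Apply σ_{G >= 26}; surviving tuples: {(26, 4, k), (27, 18, x)}
Difference: {(26, 4, k), (27, 18, x)} with {(1, 21, d), (12, 39, t), (13, 39, y), (14, 14, n), (14, 14, w), (16, 29, t), (18, 18, z), (19, 18, v), (21, 21, d), (23, 37, z), (23, 40, s), (25, 14, p), (32, 27, d), (34, 22, v), (34, 35, q), (8, 6, p)} → {(26, 4, k), (27, 18, x)}
Union: {(26, 4, k), (27, 18, x)} with {(25, 17, d), (27, 16, v), (36, 40, n)} → {(25, 17, d), (26, 4, k), (27, 16, v), (27, 18, x), (36, 40, n)}
Keep only column(s) A, G: {(16, 27), (17, 25), (18, 27), (4, 26), (40, 36)}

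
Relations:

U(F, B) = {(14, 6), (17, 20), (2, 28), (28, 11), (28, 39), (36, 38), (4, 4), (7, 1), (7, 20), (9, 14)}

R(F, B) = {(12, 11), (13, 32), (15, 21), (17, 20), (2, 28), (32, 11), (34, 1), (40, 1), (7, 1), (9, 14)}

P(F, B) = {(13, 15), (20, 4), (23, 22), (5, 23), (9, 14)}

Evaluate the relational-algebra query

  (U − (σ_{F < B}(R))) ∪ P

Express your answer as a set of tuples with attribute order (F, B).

Apply σ_{F < B}; surviving tuples: {(13, 32), (15, 21), (17, 20), (2, 28), (9, 14)}
Difference: {(14, 6), (17, 20), (2, 28), (28, 11), (28, 39), (36, 38), (4, 4), (7, 1), (7, 20), (9, 14)} with {(13, 32), (15, 21), (17, 20), (2, 28), (9, 14)} → {(14, 6), (28, 11), (28, 39), (36, 38), (4, 4), (7, 1), (7, 20)}
Union: {(14, 6), (28, 11), (28, 39), (36, 38), (4, 4), (7, 1), (7, 20)} with {(13, 15), (20, 4), (23, 22), (5, 23), (9, 14)} → {(13, 15), (14, 6), (20, 4), (23, 22), (28, 11), (28, 39), (36, 38), (4, 4), (5, 23), (7, 1), (7, 20), (9, 14)}

{(13, 15), (14, 6), (20, 4), (23, 22), (28, 11), (28, 39), (36, 38), (4, 4), (5, 23), (7, 1), (7, 20), (9, 14)}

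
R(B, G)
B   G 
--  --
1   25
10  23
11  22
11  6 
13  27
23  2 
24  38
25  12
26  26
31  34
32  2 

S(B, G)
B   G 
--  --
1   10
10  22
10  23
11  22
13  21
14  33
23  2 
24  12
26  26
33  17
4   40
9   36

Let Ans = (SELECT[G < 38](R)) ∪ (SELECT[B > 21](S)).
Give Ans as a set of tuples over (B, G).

{(1, 25), (10, 23), (11, 22), (11, 6), (13, 27), (23, 2), (24, 12), (25, 12), (26, 26), (31, 34), (32, 2), (33, 17)}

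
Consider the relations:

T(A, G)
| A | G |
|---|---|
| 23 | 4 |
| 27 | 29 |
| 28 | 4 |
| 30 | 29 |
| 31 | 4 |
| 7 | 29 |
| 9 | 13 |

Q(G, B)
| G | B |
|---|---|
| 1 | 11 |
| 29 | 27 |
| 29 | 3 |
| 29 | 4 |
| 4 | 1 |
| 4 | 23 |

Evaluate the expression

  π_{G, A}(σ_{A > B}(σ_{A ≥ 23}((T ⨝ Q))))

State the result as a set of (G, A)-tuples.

Natural join on G: {(23, 4, 1), (23, 4, 23), (27, 29, 27), (27, 29, 3), (27, 29, 4), (28, 4, 1), (28, 4, 23), (30, 29, 27), (30, 29, 3), (30, 29, 4), (31, 4, 1), (31, 4, 23), (7, 29, 27), (7, 29, 3), (7, 29, 4)}
Filtering on A ≥ 23 leaves {(23, 4, 1), (23, 4, 23), (27, 29, 27), (27, 29, 3), (27, 29, 4), (28, 4, 1), (28, 4, 23), (30, 29, 27), (30, 29, 3), (30, 29, 4), (31, 4, 1), (31, 4, 23)}.
Filtering on A > B leaves {(23, 4, 1), (27, 29, 3), (27, 29, 4), (28, 4, 1), (28, 4, 23), (30, 29, 27), (30, 29, 3), (30, 29, 4), (31, 4, 1), (31, 4, 23)}.
π[G, A]: project onto (G, A) (5 duplicate(s) eliminated) → {(29, 27), (29, 30), (4, 23), (4, 28), (4, 31)}

{(29, 27), (29, 30), (4, 23), (4, 28), (4, 31)}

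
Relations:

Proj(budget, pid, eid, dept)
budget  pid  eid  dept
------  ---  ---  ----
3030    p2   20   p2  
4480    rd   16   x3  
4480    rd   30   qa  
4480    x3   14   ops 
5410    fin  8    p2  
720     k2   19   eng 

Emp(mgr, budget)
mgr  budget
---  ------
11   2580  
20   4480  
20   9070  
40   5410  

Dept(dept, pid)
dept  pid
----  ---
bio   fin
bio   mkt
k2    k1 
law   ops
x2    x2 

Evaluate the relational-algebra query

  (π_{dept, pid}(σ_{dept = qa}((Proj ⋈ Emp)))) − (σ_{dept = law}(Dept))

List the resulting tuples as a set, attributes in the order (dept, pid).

{(qa, rd)}

Proj ⋈ Emp (natural join on budget): {(4480, rd, 16, x3, 20), (4480, rd, 30, qa, 20), (4480, x3, 14, ops, 20), (5410, fin, 8, p2, 40)}
Selection dept = qa: {(4480, rd, 30, qa, 20)}
Keep only column(s) dept, pid: {(qa, rd)}
Selection dept = law: {(law, ops)}
Taking the difference: {(qa, rd)}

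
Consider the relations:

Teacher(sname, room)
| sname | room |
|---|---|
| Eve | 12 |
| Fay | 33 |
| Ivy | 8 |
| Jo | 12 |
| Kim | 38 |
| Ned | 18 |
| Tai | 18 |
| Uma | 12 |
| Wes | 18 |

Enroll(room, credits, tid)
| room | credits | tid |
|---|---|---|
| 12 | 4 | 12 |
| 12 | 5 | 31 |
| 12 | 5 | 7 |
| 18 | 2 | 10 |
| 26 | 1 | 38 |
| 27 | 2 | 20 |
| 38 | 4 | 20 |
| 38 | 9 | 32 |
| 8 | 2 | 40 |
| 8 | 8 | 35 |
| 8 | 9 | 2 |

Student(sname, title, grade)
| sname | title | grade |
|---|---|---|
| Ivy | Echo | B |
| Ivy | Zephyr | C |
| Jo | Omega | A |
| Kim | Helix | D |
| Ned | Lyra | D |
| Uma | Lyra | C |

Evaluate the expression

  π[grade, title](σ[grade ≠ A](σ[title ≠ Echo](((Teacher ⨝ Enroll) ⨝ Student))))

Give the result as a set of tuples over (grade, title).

Joining Teacher and Enroll on room yields {(Eve, 12, 4, 12), (Eve, 12, 5, 31), (Eve, 12, 5, 7), (Ivy, 8, 2, 40), (Ivy, 8, 8, 35), (Ivy, 8, 9, 2), (Jo, 12, 4, 12), (Jo, 12, 5, 31), (Jo, 12, 5, 7), (Kim, 38, 4, 20), (Kim, 38, 9, 32), (Ned, 18, 2, 10), (Tai, 18, 2, 10), (Uma, 12, 4, 12), (Uma, 12, 5, 31), (Uma, 12, 5, 7), (Wes, 18, 2, 10)}.
Joining (Teacher ⨝ Enroll) and Student on sname yields {(Ivy, 8, 2, 40, Echo, B), (Ivy, 8, 2, 40, Zephyr, C), (Ivy, 8, 8, 35, Echo, B), (Ivy, 8, 8, 35, Zephyr, C), (Ivy, 8, 9, 2, Echo, B), (Ivy, 8, 9, 2, Zephyr, C), (Jo, 12, 4, 12, Omega, A), (Jo, 12, 5, 31, Omega, A), (Jo, 12, 5, 7, Omega, A), (Kim, 38, 4, 20, Helix, D), (Kim, 38, 9, 32, Helix, D), (Ned, 18, 2, 10, Lyra, D), (Uma, 12, 4, 12, Lyra, C), (Uma, 12, 5, 31, Lyra, C), (Uma, 12, 5, 7, Lyra, C)}.
Filtering on title ≠ Echo leaves {(Ivy, 8, 2, 40, Zephyr, C), (Ivy, 8, 8, 35, Zephyr, C), (Ivy, 8, 9, 2, Zephyr, C), (Jo, 12, 4, 12, Omega, A), (Jo, 12, 5, 31, Omega, A), (Jo, 12, 5, 7, Omega, A), (Kim, 38, 4, 20, Helix, D), (Kim, 38, 9, 32, Helix, D), (Ned, 18, 2, 10, Lyra, D), (Uma, 12, 4, 12, Lyra, C), (Uma, 12, 5, 31, Lyra, C), (Uma, 12, 5, 7, Lyra, C)}.
Filtering on grade ≠ A leaves {(Ivy, 8, 2, 40, Zephyr, C), (Ivy, 8, 8, 35, Zephyr, C), (Ivy, 8, 9, 2, Zephyr, C), (Kim, 38, 4, 20, Helix, D), (Kim, 38, 9, 32, Helix, D), (Ned, 18, 2, 10, Lyra, D), (Uma, 12, 4, 12, Lyra, C), (Uma, 12, 5, 31, Lyra, C), (Uma, 12, 5, 7, Lyra, C)}.
Keep only column(s) grade, title (5 duplicate(s) eliminated): {(C, Lyra), (C, Zephyr), (D, Helix), (D, Lyra)}

{(C, Lyra), (C, Zephyr), (D, Helix), (D, Lyra)}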